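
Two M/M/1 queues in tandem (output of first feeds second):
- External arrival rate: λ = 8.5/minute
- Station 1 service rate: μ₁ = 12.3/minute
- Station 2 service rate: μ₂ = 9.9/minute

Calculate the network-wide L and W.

By Jackson's theorem, each station behaves as independent M/M/1.
Station 1: ρ₁ = 8.5/12.3 = 0.6911, L₁ = ρ₁/(1-ρ₁) = λ/(μ₁-λ) = 8.5/3.80 = 2.23684
Station 2: ρ₂ = 8.5/9.9 = 0.8586, L₂ = ρ₂/(1-ρ₂) = λ/(μ₂-λ) = 8.5/1.40 = 6.07143
Total: L = L₁ + L₂ = 2.23684 + 6.07143 = 8.3083
W = L/λ = 8.3083/8.5 = 0.9774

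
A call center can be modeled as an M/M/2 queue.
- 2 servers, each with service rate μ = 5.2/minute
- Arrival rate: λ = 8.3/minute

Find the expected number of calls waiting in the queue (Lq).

Traffic intensity: ρ = λ/(cμ) = 8.3/(2×5.2) = 0.7981
Since ρ = 0.7981 < 1, system is stable.
Offered load a = λ/μ = cρ = 8.3/5.2 = 1.5962
P₀ = [ Σₙ₌₀^1 aⁿ/n! + a^2/(2!(1-ρ)) ]⁻¹
Σ = a^0/0! + a^1/1! = 1.0000 + 1.5962 = 2.5962
a^2/(2!(1-ρ)) = 2.54771/(2 × 0.201923) = 6.3086
P₀ = 1/(2.5962 + 6.3086) = 0.1123
Lq = P₀·a^2·ρ / (2!(1-ρ)²) = 0.11230 × 2.5477 × 0.79808 / (2 × 0.040773) = 2.8001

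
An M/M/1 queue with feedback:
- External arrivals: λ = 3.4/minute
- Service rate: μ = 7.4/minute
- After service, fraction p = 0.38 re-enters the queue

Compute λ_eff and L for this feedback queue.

Effective arrival rate: λ_eff = λ/(1-p) = 3.4/(1-0.38) = 3.4/0.62 = 5.48387
ρ = λ_eff/μ = 5.48387/7.4 = 0.741064
L = ρ/(1-ρ) = 0.741064/(1-0.741064) = 2.8620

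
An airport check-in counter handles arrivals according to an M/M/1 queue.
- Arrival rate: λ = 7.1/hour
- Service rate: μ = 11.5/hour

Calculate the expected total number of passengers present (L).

ρ = λ/μ = 7.1/11.5 = 0.6174
For M/M/1: L = λ/(μ-λ)
L = 7.1/(11.5-7.1) = 7.1/4.40
L = 1.6136 passengers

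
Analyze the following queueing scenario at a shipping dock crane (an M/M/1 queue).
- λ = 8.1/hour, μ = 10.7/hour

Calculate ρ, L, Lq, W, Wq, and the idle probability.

Step 1: ρ = λ/μ = 8.1/10.7 = 0.7570
Step 2: L = λ/(μ-λ) = 8.1/2.60 = 3.1154
Step 3: Lq = λ²/(μ(μ-λ)) = 65.61/(10.7×2.60) = 2.3584
Step 4: W = 1/(μ-λ) = 1/2.60 = 0.38462
Step 5: Wq = λ/(μ(μ-λ)) = 8.1/(10.7×2.60) = 0.2912
Step 6: P(0) = 1-ρ = 0.2430
Verify: L = λW = 8.1×0.38462 = 3.1154 ✔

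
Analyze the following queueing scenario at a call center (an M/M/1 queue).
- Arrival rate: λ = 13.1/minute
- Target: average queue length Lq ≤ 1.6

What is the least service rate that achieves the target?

For M/M/1: Lq = λ²/(μ(μ-λ))
Need Lq ≤ 1.6, i.e. μ(μ-λ) ≥ λ²/1.6
μ² - 13.1μ - 171.61/1.6 ≥ 0  →  μ² - 13.1μ - 107.25625 ≥ 0
Quadratic formula (positive root): μ = [λ + √(λ² + 4×107.25625)]/2
Discriminant: 171.61 + 4×107.25625 = 600.6350, √600.6350 = 24.50786
μ ≥ (13.1 + 24.50786)/2 = 18.8039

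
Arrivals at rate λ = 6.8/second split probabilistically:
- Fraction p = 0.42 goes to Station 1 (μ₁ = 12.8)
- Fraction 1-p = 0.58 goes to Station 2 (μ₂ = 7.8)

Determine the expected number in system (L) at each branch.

Effective rates: λ₁ = 6.8×0.42 = 2.856, λ₂ = 6.8×0.58 = 3.944
Station 1: ρ₁ = 2.856/12.8 = 0.2231, L₁ = ρ₁/(1-ρ₁) = 0.2231/(1-0.2231) = 0.2872
Station 2: ρ₂ = 3.944/7.8 = 0.50564, L₂ = ρ₂/(1-ρ₂) = 0.50564/(1-0.50564) = 1.0228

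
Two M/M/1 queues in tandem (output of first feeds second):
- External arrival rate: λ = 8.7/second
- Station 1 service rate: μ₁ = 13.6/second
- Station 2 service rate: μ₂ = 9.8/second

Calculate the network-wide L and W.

By Jackson's theorem, each station behaves as independent M/M/1.
Station 1: ρ₁ = 8.7/13.6 = 0.6397, L₁ = ρ₁/(1-ρ₁) = λ/(μ₁-λ) = 8.7/4.90 = 1.7755
Station 2: ρ₂ = 8.7/9.8 = 0.8878, L₂ = ρ₂/(1-ρ₂) = λ/(μ₂-λ) = 8.7/1.10 = 7.9091
Total: L = L₁ + L₂ = 1.7755 + 7.9091 = 9.6846
W = L/λ = 9.6846/8.7 = 1.1132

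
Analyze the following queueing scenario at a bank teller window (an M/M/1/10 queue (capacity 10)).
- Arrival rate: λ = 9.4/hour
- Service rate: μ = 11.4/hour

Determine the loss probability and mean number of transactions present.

ρ = λ/μ = 9.4/11.4 = 0.824561
P₀ = (1-ρ)/(1-ρ^(K+1)) = (1-0.824561)/(1-0.824561^11) = 0.1754/0.8802 = 0.1993
P_K = P₀×ρ^K = 0.1993 × 0.824561^10 = 0.1993 × 0.1453 = 0.02896
Blocking probability P_10 = 0.02896 (2.90%)
L = ρ[1 - (K+1)ρ^K + Kρ^(K+1)] / [(1-ρ)(1-ρ^(K+1))]
L = 0.824561 × (1 - 11×0.145287 + 10×0.119798) / ((1 - 0.824561) × (1 - 0.119798)) = 3.2029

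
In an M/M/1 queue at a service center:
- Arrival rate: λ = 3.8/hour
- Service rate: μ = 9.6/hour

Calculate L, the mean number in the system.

ρ = λ/μ = 3.8/9.6 = 0.3958
For M/M/1: L = λ/(μ-λ)
L = 3.8/(9.6-3.8) = 3.8/5.80
L = 0.6552 customers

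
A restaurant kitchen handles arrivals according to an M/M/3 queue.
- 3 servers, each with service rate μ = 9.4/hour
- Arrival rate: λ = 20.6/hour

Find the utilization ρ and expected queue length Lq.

Traffic intensity: ρ = λ/(cμ) = 20.6/(3×9.4) = 0.7305
Since ρ = 0.7305 < 1, system is stable.
Offered load a = λ/μ = cρ = 20.6/9.4 = 2.1915
P₀ = [ Σₙ₌₀^2 aⁿ/n! + a^3/(3!(1-ρ)) ]⁻¹
Σ = a^0/0! + a^1/1! + a^2/2! = 1.0000 + 2.1915 + 2.4013 = 5.5928
a^3/(3!(1-ρ)) = 10.5249/(6 × 0.269504) = 6.5088
P₀ = 1/(5.5928 + 6.5088) = 0.08263
Lq = P₀·a^3·ρ / (3!(1-ρ)²) = 0.08263 × 10.5249 × 0.7305 / (6 × 0.07263) = 1.4578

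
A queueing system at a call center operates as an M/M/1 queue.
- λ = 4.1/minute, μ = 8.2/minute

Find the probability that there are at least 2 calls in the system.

ρ = λ/μ = 4.1/8.2 = 0.5000
P(N ≥ n) = ρⁿ
P(N ≥ 2) = 0.5000^2
P(N ≥ 2) = 0.2500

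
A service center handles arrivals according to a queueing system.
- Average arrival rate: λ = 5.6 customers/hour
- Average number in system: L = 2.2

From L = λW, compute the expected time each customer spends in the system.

Little's Law: L = λW, so W = L/λ
W = 2.2/5.6 = 0.3929 hours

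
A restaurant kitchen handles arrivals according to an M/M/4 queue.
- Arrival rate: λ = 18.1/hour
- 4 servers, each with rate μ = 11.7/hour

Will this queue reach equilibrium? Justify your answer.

Stability requires ρ = λ/(cμ) < 1
ρ = 18.1/(4 × 11.7) = 18.1/46.80 = 0.3868
Since 0.3868 < 1, the system is STABLE.
The servers are busy 38.68% of the time.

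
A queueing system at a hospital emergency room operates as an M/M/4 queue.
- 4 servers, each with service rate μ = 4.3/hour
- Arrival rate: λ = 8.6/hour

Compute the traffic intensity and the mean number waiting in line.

Traffic intensity: ρ = λ/(cμ) = 8.6/(4×4.3) = 0.5000
Since ρ = 0.5000 < 1, system is stable.
Offered load a = λ/μ = cρ = 8.6/4.3 = 2.0000
P₀ = [ Σₙ₌₀^3 aⁿ/n! + a^4/(4!(1-ρ)) ]⁻¹
Σ = a^0/0! + a^1/1! + a^2/2! + a^3/3! = 1.0000 + 2.0000 + 2.0000 + 1.3333 = 6.3333
a^4/(4!(1-ρ)) = 16.0000/(24 × 0.5000) = 1.3333
P₀ = 1/(6.3333 + 1.3333) = 0.1304
Lq = P₀·a^4·ρ / (4!(1-ρ)²) = 0.1304 × 16.0000 × 0.5000 / (24 × 0.2500) = 0.1739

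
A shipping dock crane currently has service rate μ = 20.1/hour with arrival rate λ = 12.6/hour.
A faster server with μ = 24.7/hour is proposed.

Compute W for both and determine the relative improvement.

System 1: ρ₁ = 12.6/20.1 = 0.6269, W₁ = 1/(20.1-12.6) = 0.133333
System 2: ρ₂ = 12.6/24.7 = 0.5101, W₂ = 1/(24.7-12.6) = 0.0826446
Improvement: (W₁-W₂)/W₁ = (0.133333-0.0826446)/0.133333 = 38.02%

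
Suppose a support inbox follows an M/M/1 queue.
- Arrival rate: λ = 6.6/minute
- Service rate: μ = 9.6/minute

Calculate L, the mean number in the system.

ρ = λ/μ = 6.6/9.6 = 0.6875
For M/M/1: L = λ/(μ-λ)
L = 6.6/(9.6-6.6) = 6.6/3.00
L = 2.2000 emails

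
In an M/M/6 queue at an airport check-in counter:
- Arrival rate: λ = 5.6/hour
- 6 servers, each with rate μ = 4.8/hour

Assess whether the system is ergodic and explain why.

Stability requires ρ = λ/(cμ) < 1
ρ = 5.6/(6 × 4.8) = 5.6/28.80 = 0.1944
Since 0.1944 < 1, the system is STABLE.
The servers are busy 19.44% of the time.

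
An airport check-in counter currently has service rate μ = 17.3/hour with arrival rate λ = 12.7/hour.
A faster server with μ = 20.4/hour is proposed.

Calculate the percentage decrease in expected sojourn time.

System 1: ρ₁ = 12.7/17.3 = 0.7341, W₁ = 1/(17.3-12.7) = 0.21739
System 2: ρ₂ = 12.7/20.4 = 0.6225, W₂ = 1/(20.4-12.7) = 0.12987
Improvement: (W₁-W₂)/W₁ = (0.21739-0.12987)/0.21739 = 40.26%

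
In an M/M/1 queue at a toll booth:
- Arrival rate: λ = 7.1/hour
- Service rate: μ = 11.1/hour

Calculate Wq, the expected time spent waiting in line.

First, compute utilization: ρ = λ/μ = 7.1/11.1 = 0.6396
For M/M/1: Wq = λ/(μ(μ-λ))
Wq = 7.1/(11.1 × (11.1-7.1))
Wq = 7.1/(11.1 × 4.00)
Wq = 0.1599 hours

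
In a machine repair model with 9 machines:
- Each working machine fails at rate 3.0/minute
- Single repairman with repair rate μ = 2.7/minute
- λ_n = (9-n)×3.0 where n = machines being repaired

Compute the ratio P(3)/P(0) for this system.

P(3)/P(0) = ∏_{i=0}^{3-1} λ_i/μ_{i+1}
= (9-0)×3.0/2.7 × (9-1)×3.0/2.7 × (9-2)×3.0/2.7
= 691.3580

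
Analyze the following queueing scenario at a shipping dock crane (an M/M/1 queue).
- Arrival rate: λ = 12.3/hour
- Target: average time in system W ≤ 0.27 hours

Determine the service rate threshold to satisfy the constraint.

For M/M/1: W = 1/(μ-λ)
Need W ≤ 0.27, so 1/(μ-λ) ≤ 0.27
μ - λ ≥ 1/0.27 = 3.7037
μ ≥ 12.3 + 3.7037 = 16.0037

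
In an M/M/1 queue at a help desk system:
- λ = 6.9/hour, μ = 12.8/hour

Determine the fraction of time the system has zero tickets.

ρ = λ/μ = 6.9/12.8 = 0.5391
P(0) = 1 - ρ = 1 - 0.5391 = 0.4609
The server is idle 46.09% of the time.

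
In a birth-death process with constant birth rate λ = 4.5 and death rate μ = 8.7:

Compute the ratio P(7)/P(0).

For constant rates: P(n)/P(0) = (λ/μ)^n
P(7)/P(0) = (4.5/8.7)^7 = 0.51724^7 = 0.009905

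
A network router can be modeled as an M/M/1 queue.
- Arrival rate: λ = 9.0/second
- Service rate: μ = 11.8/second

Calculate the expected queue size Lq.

ρ = λ/μ = 9.0/11.8 = 0.7627
For M/M/1: Lq = λ²/(μ(μ-λ))
Lq = 81.00/(11.8 × 2.80)
Lq = 2.4516 packets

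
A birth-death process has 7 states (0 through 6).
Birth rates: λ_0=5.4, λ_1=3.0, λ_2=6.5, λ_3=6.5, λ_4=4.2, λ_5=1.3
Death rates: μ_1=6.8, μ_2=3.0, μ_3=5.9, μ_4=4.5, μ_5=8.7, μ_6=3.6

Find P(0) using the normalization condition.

Ratios P(n)/P(0) = (λ₀···λₙ₋₁)/(μ₁···μₙ):
P(1)/P(0) = (5.4)/(6.8) = 0.7941
P(2)/P(0) = (5.4×3.0)/(6.8×3.0) = 0.7941
P(3)/P(0) = (5.4×3.0×6.5)/(6.8×3.0×5.9) = 0.8749
P(4)/P(0) = (5.4×3.0×6.5×6.5)/(6.8×3.0×5.9×4.5) = 1.2637
P(5)/P(0) = (5.4×3.0×6.5×6.5×4.2)/(6.8×3.0×5.9×4.5×8.7) = 0.6101
P(6)/P(0) = (5.4×3.0×6.5×6.5×4.2×1.3)/(6.8×3.0×5.9×4.5×8.7×3.6) = 0.2203

Normalization: ∑ P(n) = 1
P(0) × (1.0000 + 0.7941 + 0.7941 + 0.8749 + 1.2637 + 0.6101 + 0.2203) = 1
P(0) × 5.5572 = 1
P(0) = 1/5.5572 = 0.1799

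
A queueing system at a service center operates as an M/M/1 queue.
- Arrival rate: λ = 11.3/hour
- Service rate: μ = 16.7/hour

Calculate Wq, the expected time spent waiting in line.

First, compute utilization: ρ = λ/μ = 11.3/16.7 = 0.6766
For M/M/1: Wq = λ/(μ(μ-λ))
Wq = 11.3/(16.7 × (16.7-11.3))
Wq = 11.3/(16.7 × 5.40)
Wq = 0.1253 hours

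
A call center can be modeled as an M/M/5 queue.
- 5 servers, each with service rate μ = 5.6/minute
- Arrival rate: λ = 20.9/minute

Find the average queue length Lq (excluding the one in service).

Traffic intensity: ρ = λ/(cμ) = 20.9/(5×5.6) = 0.7464
Since ρ = 0.7464 < 1, system is stable.
Offered load a = λ/μ = cρ = 20.9/5.6 = 3.7321
P₀ = [ Σₙ₌₀^4 aⁿ/n! + a^5/(5!(1-ρ)) ]⁻¹
Σ = a^0/0! + a^1/1! + a^2/2! + a^3/3! + a^4/4! = 1.00000 + 3.73214 + 6.96445 + 8.66410 + 8.08392 = 28.4446
a^5/(5!(1-ρ)) = 724.0879/(120 × 0.2535714) = 23.7963
P₀ = 1/(28.4446 + 23.7963) = 0.01914
Lq = P₀·a^5·ρ / (5!(1-ρ)²) = 0.019142 × 724.0879 × 0.74643 / (120 × 0.064298) = 1.3409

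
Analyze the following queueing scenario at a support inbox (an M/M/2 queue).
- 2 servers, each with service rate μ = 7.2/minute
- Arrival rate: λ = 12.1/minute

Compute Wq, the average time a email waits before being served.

Traffic intensity: ρ = λ/(cμ) = 12.1/(2×7.2) = 0.8403
Since ρ = 0.8403 < 1, system is stable.
Offered load a = λ/μ = cρ = 12.1/7.2 = 1.6806
P₀ = [ Σₙ₌₀^1 aⁿ/n! + a^2/(2!(1-ρ)) ]⁻¹
Σ = a^0/0! + a^1/1! = 1.0000 + 1.6806 = 2.6806
a^2/(2!(1-ρ)) = 2.82427/(2 × 0.159722) = 8.8412
P₀ = 1/(2.6806 + 8.8412) = 0.08679
Lq = P₀·a^2·ρ / (2!(1-ρ)²) = 0.0867925 × 2.82427 × 0.840278 / (2 × 0.0255112) = 4.0369
Wq = Lq/λ = 4.0369/12.1 = 0.3336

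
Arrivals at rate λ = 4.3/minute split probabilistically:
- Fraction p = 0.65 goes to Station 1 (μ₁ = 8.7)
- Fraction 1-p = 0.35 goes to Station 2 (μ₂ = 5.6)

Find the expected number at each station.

Effective rates: λ₁ = 4.3×0.65 = 2.795, λ₂ = 4.3×0.35 = 1.505
Station 1: ρ₁ = 2.795/8.7 = 0.32126, L₁ = ρ₁/(1-ρ₁) = 0.32126/(1-0.32126) = 0.4733
Station 2: ρ₂ = 1.505/5.6 = 0.26875, L₂ = ρ₂/(1-ρ₂) = 0.26875/(1-0.26875) = 0.3675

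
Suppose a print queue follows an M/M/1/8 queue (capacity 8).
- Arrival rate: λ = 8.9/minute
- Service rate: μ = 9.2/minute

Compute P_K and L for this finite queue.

ρ = λ/μ = 8.9/9.2 = 0.96739
P₀ = (1-ρ)/(1-ρ^(K+1)) = (1-0.96739)/(1-0.96739^9) = 0.03261/0.2580 = 0.1264
P_K = P₀×ρ^K = 0.126404 × 0.96739^8 = 0.126404 × 0.767031 = 0.09696
Blocking probability P_8 = 0.09696 (9.70%)
L = ρ[1 - (K+1)ρ^K + Kρ^(K+1)] / [(1-ρ)(1-ρ^(K+1))]
L = 0.96739 × (1 - 9×0.7670307 + 8×0.7420178) / ((1 - 0.96739) × (1 - 0.7420178)) = 3.7793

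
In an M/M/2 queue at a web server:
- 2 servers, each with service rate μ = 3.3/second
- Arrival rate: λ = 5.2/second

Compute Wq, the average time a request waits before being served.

Traffic intensity: ρ = λ/(cμ) = 5.2/(2×3.3) = 0.7879
Since ρ = 0.7879 < 1, system is stable.
Offered load a = λ/μ = cρ = 5.2/3.3 = 1.5758
P₀ = [ Σₙ₌₀^1 aⁿ/n! + a^2/(2!(1-ρ)) ]⁻¹
Σ = a^0/0! + a^1/1! = 1.0000 + 1.5758 = 2.5758
a^2/(2!(1-ρ)) = 2.4830/(2 × 0.21212) = 5.8528
P₀ = 1/(2.5758 + 5.8528) = 0.1186
Lq = P₀·a^2·ρ / (2!(1-ρ)²) = 0.118644 × 2.48301 × 0.787879 / (2 × 0.0449954) = 2.5792
Wq = Lq/λ = 2.5792/5.2 = 0.4960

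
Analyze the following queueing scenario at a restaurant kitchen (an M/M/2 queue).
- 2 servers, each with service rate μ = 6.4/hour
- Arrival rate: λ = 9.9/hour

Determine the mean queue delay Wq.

Traffic intensity: ρ = λ/(cμ) = 9.9/(2×6.4) = 0.7734
Since ρ = 0.7734 < 1, system is stable.
Offered load a = λ/μ = cρ = 9.9/6.4 = 1.5469
P₀ = [ Σₙ₌₀^1 aⁿ/n! + a^2/(2!(1-ρ)) ]⁻¹
Σ = a^0/0! + a^1/1! = 1.0000 + 1.5469 = 2.5469
a^2/(2!(1-ρ)) = 2.3928/(2 × 0.22656) = 5.2807
P₀ = 1/(2.5469 + 5.2807) = 0.1278
Lq = P₀·a^2·ρ / (2!(1-ρ)²) = 0.127753 × 2.39282 × 0.773438 / (2 × 0.0513306) = 2.3030
Wq = Lq/λ = 2.3030/9.9 = 0.2326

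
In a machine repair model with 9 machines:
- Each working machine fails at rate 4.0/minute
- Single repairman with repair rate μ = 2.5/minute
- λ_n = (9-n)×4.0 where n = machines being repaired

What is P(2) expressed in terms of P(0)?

P(2)/P(0) = ∏_{i=0}^{2-1} λ_i/μ_{i+1}
= (9-0)×4.0/2.5 × (9-1)×4.0/2.5
= 184.3200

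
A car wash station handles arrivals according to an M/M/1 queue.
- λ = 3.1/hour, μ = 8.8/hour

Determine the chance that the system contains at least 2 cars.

ρ = λ/μ = 3.1/8.8 = 0.3523
P(N ≥ n) = ρⁿ
P(N ≥ 2) = 0.3523^2
P(N ≥ 2) = 0.1241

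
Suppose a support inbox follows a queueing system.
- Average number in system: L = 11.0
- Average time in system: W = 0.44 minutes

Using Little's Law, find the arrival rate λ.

Little's Law: L = λW, so λ = L/W
λ = 11.0/0.44 = 25.0000 emails/minute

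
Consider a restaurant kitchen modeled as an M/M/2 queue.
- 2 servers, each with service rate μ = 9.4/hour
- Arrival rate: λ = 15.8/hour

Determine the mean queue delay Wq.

Traffic intensity: ρ = λ/(cμ) = 15.8/(2×9.4) = 0.8404
Since ρ = 0.8404 < 1, system is stable.
Offered load a = λ/μ = cρ = 15.8/9.4 = 1.6809
P₀ = [ Σₙ₌₀^1 aⁿ/n! + a^2/(2!(1-ρ)) ]⁻¹
Σ = a^0/0! + a^1/1! = 1.0000 + 1.6809 = 2.6809
a^2/(2!(1-ρ)) = 2.82526/(2 × 0.159574) = 8.8525
P₀ = 1/(2.68085 + 8.85248) = 0.08671
Lq = P₀·a^2·ρ / (2!(1-ρ)²) = 0.086705 × 2.8253 × 0.84043 / (2 × 0.025464) = 4.0425
Wq = Lq/λ = 4.0425/15.8 = 0.2559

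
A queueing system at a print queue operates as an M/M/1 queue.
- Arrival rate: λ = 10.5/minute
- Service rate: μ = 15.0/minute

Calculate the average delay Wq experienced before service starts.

First, compute utilization: ρ = λ/μ = 10.5/15.0 = 0.7000
For M/M/1: Wq = λ/(μ(μ-λ))
Wq = 10.5/(15.0 × (15.0-10.5))
Wq = 10.5/(15.0 × 4.50)
Wq = 0.1556 minutes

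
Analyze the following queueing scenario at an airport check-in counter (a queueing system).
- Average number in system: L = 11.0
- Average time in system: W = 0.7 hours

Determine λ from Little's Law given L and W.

Little's Law: L = λW, so λ = L/W
λ = 11.0/0.7 = 15.7143 passengers/hour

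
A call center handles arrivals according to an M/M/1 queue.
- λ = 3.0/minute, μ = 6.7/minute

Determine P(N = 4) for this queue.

ρ = λ/μ = 3.0/6.7 = 0.4478
P(n) = (1-ρ)ρⁿ
P(4) = (1-0.4478) × 0.4478^4
P(4) = 0.5522 × 0.04021
P(4) = 0.02220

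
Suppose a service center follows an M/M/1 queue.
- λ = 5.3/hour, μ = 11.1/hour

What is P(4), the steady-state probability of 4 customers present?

ρ = λ/μ = 5.3/11.1 = 0.4775
P(n) = (1-ρ)ρⁿ
P(4) = (1-0.4775) × 0.4775^4
P(4) = 0.5225 × 0.05199
P(4) = 0.02716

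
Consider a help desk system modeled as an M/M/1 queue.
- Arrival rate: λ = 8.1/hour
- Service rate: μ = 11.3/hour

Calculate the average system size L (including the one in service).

ρ = λ/μ = 8.1/11.3 = 0.7168
For M/M/1: L = λ/(μ-λ)
L = 8.1/(11.3-8.1) = 8.1/3.20
L = 2.5312 tickets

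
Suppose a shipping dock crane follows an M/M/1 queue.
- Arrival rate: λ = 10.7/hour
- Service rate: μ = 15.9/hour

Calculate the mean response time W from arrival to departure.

First, compute utilization: ρ = λ/μ = 10.7/15.9 = 0.6730
For M/M/1: W = 1/(μ-λ)
W = 1/(15.9-10.7) = 1/5.20
W = 0.1923 hours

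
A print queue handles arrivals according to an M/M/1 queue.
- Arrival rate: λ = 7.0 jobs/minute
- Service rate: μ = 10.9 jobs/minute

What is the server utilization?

Server utilization: ρ = λ/μ
ρ = 7.0/10.9 = 0.6422
The server is busy 64.22% of the time.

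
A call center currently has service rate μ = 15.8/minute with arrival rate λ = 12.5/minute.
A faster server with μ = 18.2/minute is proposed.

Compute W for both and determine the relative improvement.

System 1: ρ₁ = 12.5/15.8 = 0.7911, W₁ = 1/(15.8-12.5) = 0.3030
System 2: ρ₂ = 12.5/18.2 = 0.6868, W₂ = 1/(18.2-12.5) = 0.1754
Improvement: (W₁-W₂)/W₁ = (0.3030-0.1754)/0.3030 = 42.11%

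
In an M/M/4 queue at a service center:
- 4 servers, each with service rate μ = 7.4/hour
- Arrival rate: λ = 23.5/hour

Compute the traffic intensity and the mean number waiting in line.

Traffic intensity: ρ = λ/(cμ) = 23.5/(4×7.4) = 0.7939
Since ρ = 0.7939 < 1, system is stable.
Offered load a = λ/μ = cρ = 23.5/7.4 = 3.1757
P₀ = [ Σₙ₌₀^3 aⁿ/n! + a^4/(4!(1-ρ)) ]⁻¹
Σ = a^0/0! + a^1/1! + a^2/2! + a^3/3! = 1.0000 + 3.1757 + 5.0425 + 5.3377 = 14.5559
a^4/(4!(1-ρ)) = 101.7055/(24 × 0.206081) = 20.5634
P₀ = 1/(14.5559 + 20.5634) = 0.02847
Lq = P₀·a^4·ρ / (4!(1-ρ)²) = 0.028474 × 101.7055 × 0.79392 / (24 × 0.042469) = 2.2557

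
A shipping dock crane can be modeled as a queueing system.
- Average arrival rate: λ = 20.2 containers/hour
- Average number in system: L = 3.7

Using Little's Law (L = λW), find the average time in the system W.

Little's Law: L = λW, so W = L/λ
W = 3.7/20.2 = 0.1832 hours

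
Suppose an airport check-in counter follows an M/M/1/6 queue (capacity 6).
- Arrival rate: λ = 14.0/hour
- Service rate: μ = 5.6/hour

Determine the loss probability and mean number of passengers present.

ρ = λ/μ = 14.0/5.6 = 2.5000
P₀ = (1-ρ)/(1-ρ^(K+1)) = (1-2.5000)/(1-2.5000^7) = -1.5000/-609.3516 = 0.002462
P_K = P₀×ρ^K = 0.0024616 × 2.5000^6 = 0.0024616 × 244.1406 = 0.6010
Blocking probability P_6 = 0.6010 (60.10%)
L = ρ[1 - (K+1)ρ^K + Kρ^(K+1)] / [(1-ρ)(1-ρ^(K+1))]
L = 2.5000 × (1 - 7×244.1406 + 6×610.3516) / ((1 - 2.5000) × (1 - 610.3516)) = 5.3448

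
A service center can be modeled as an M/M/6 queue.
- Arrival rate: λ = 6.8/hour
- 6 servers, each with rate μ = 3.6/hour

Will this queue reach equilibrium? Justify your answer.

Stability requires ρ = λ/(cμ) < 1
ρ = 6.8/(6 × 3.6) = 6.8/21.60 = 0.3148
Since 0.3148 < 1, the system is STABLE.
The servers are busy 31.48% of the time.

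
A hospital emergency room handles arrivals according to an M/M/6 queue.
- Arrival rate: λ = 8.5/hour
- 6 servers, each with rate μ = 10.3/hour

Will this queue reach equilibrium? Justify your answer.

Stability requires ρ = λ/(cμ) < 1
ρ = 8.5/(6 × 10.3) = 8.5/61.80 = 0.1375
Since 0.1375 < 1, the system is STABLE.
The servers are busy 13.75% of the time.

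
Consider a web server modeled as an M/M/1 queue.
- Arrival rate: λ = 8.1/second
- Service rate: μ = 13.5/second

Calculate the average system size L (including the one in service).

ρ = λ/μ = 8.1/13.5 = 0.6000
For M/M/1: L = λ/(μ-λ)
L = 8.1/(13.5-8.1) = 8.1/5.40
L = 1.5000 requests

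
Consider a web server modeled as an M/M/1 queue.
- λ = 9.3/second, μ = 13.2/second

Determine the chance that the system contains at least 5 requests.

ρ = λ/μ = 9.3/13.2 = 0.70455
P(N ≥ n) = ρⁿ
P(N ≥ 5) = 0.70455^5
P(N ≥ 5) = 0.1736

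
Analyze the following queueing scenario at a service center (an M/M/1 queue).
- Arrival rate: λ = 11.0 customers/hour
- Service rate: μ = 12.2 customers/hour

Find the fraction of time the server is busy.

Server utilization: ρ = λ/μ
ρ = 11.0/12.2 = 0.9016
The server is busy 90.16% of the time.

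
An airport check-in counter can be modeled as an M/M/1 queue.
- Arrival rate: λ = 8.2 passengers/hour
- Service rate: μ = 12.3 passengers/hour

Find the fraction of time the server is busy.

Server utilization: ρ = λ/μ
ρ = 8.2/12.3 = 0.6667
The server is busy 66.67% of the time.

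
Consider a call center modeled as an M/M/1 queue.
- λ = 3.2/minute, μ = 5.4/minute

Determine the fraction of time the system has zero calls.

ρ = λ/μ = 3.2/5.4 = 0.5926
P(0) = 1 - ρ = 1 - 0.5926 = 0.4074
The server is idle 40.74% of the time.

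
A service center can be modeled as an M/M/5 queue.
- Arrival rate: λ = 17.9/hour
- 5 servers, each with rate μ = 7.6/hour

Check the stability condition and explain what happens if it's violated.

Stability requires ρ = λ/(cμ) < 1
ρ = 17.9/(5 × 7.6) = 17.9/38.00 = 0.4711
Since 0.4711 < 1, the system is STABLE.
The servers are busy 47.11% of the time.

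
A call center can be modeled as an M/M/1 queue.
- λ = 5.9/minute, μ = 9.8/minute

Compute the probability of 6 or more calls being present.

ρ = λ/μ = 5.9/9.8 = 0.60204
P(N ≥ n) = ρⁿ
P(N ≥ 6) = 0.60204^6
P(N ≥ 6) = 0.04762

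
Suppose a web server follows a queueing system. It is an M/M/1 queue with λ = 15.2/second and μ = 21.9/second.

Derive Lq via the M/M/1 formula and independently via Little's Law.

Method 1 (direct): Lq = λ²/(μ(μ-λ)) = 231.04/(21.9 × 6.70) = 1.5746

Method 2 (Little's Law):
W = 1/(μ-λ) = 1/6.70 = 0.14925
Wq = W - 1/μ = 0.14925 - 0.045662 = 0.10359
Lq = λWq = 15.2 × 0.10359 = 1.5746 ✔ (matches Method 1)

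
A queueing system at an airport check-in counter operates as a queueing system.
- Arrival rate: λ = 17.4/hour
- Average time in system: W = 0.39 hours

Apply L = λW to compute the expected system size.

Little's Law: L = λW
L = 17.4 × 0.39 = 6.7860 passengers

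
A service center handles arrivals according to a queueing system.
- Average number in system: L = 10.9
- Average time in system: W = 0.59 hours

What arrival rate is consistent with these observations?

Little's Law: L = λW, so λ = L/W
λ = 10.9/0.59 = 18.4746 customers/hour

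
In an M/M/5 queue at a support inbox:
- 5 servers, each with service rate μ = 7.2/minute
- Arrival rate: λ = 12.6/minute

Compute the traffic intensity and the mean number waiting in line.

Traffic intensity: ρ = λ/(cμ) = 12.6/(5×7.2) = 0.3500
Since ρ = 0.3500 < 1, system is stable.
Offered load a = λ/μ = cρ = 12.6/7.2 = 1.7500
P₀ = [ Σₙ₌₀^4 aⁿ/n! + a^5/(5!(1-ρ)) ]⁻¹
Σ = a^0/0! + a^1/1! + a^2/2! + a^3/3! + a^4/4! = 1.00000 + 1.75000 + 1.53125 + 0.893229 + 0.390788 = 5.5653
a^5/(5!(1-ρ)) = 16.4131/(120 × 0.6500) = 0.2104
P₀ = 1/(5.5653 + 0.2104) = 0.1731
Lq = P₀·a^5·ρ / (5!(1-ρ)²) = 0.17314 × 16.4131 × 0.35000 / (120 × 0.42250) = 0.01962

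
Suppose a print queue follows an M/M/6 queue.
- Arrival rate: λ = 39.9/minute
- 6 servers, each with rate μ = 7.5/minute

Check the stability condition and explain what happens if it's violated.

Stability requires ρ = λ/(cμ) < 1
ρ = 39.9/(6 × 7.5) = 39.9/45.00 = 0.8867
Since 0.8867 < 1, the system is STABLE.
The servers are busy 88.67% of the time.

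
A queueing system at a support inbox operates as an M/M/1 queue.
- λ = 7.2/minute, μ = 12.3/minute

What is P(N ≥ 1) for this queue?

ρ = λ/μ = 7.2/12.3 = 0.5854
P(N ≥ n) = ρⁿ
P(N ≥ 1) = 0.5854^1
P(N ≥ 1) = 0.5854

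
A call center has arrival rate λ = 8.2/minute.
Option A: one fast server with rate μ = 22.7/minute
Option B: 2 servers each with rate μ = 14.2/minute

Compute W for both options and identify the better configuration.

Option A: single server μ = 22.7 (M/M/1)
  ρ_A = 8.2/22.7 = 0.3612
  W_A = 1/(μ-λ) = 1/(22.7-8.2) = 1/14.50 = 0.06897

Option B: 2 servers μ = 14.2 (M/M/2)
  ρ_B = λ/(cμ) = 8.2/(2×14.2) = 0.2887
  Offered load a = λ/μ = cρ = 8.2/14.2 = 0.5775
  P₀ = [ Σₙ₌₀^1 aⁿ/n! + a^2/(2!(1-ρ)) ]⁻¹
  Σ = a^0/0! + a^1/1! = 1.0000 + 0.5775 = 1.5775
  a^2/(2!(1-ρ)) = 0.3335/(2 × 0.7113) = 0.2344
  P₀ = 1/(1.5775 + 0.2344) = 0.5519
  Lq = P₀·a^2·ρ / (2!(1-ρ)²) = 0.5519 × 0.3335 × 0.2887 / (2 × 0.5059) = 0.05252
  Wq_B = Lq/λ = 0.0525195/8.2 = 0.0064048
  W_B = Wq_B + 1/μ = 0.0064048 + 0.070423 = 0.07683

Since W_A = 0.06897 < W_B = 0.07683, Option A (single fast server) has the shorter time in system.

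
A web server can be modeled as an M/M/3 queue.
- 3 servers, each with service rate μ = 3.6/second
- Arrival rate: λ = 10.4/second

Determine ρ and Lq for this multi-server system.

Traffic intensity: ρ = λ/(cμ) = 10.4/(3×3.6) = 0.9630
Since ρ = 0.9630 < 1, system is stable.
Offered load a = λ/μ = cρ = 10.4/3.6 = 2.8889
P₀ = [ Σₙ₌₀^2 aⁿ/n! + a^3/(3!(1-ρ)) ]⁻¹
Σ = a^0/0! + a^1/1! + a^2/2! = 1.0000 + 2.8889 + 4.1728 = 8.0617
a^3/(3!(1-ρ)) = 24.1097/(6 × 0.037037) = 108.4938
P₀ = 1/(8.0617 + 108.4938) = 0.008580
Lq = P₀·a^3·ρ / (3!(1-ρ)²) = 0.00857960 × 24.1097 × 0.962963 / (6 × 0.00137174) = 24.2017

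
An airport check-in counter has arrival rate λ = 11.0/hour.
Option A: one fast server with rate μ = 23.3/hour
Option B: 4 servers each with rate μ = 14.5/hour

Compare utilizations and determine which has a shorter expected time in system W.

Option A: single server μ = 23.3 (M/M/1)
  ρ_A = 11.0/23.3 = 0.4721
  W_A = 1/(μ-λ) = 1/(23.3-11.0) = 1/12.30 = 0.08130

Option B: 4 servers μ = 14.5 (M/M/4)
  ρ_B = λ/(cμ) = 11.0/(4×14.5) = 0.1897
  Offered load a = λ/μ = cρ = 11.0/14.5 = 0.7586
  P₀ = [ Σₙ₌₀^3 aⁿ/n! + a^4/(4!(1-ρ)) ]⁻¹
  Σ = a^0/0! + a^1/1! + a^2/2! + a^3/3! = 1.0000 + 0.75862 + 0.28775 + 0.072765 = 2.1191
  a^4/(4!(1-ρ)) = 0.3312/(24 × 0.8103) = 0.01703
  P₀ = 1/(2.1191 + 0.01703) = 0.4681
  Lq = P₀·a^4·ρ / (4!(1-ρ)²) = 0.4681 × 0.3312 × 0.1897 / (24 × 0.6567) = 0.001866
  Wq_B = Lq/λ = 0.001866/11.0 = 0.0001696
  W_B = Wq_B + 1/μ = 0.0001696 + 0.06897 = 0.06914

Since W_B = 0.06914 < W_A = 0.08130, Option B (multiple servers) has the shorter time in system.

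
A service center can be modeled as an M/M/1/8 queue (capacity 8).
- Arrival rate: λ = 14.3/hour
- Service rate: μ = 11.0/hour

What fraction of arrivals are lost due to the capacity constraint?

ρ = λ/μ = 14.3/11.0 = 1.3000
P₀ = (1-ρ)/(1-ρ^(K+1)) = (1-1.3000)/(1-1.3000^9) = -0.3000/-9.6045 = 0.03124
P_K = P₀×ρ^K = 0.03124 × 1.3000^8 = 0.03124 × 8.1573 = 0.2548
Blocking probability = 25.48%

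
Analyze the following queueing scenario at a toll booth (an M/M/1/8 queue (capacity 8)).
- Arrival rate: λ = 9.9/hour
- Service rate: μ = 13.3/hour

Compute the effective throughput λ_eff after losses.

ρ = λ/μ = 9.9/13.3 = 0.74436
P₀ = (1-ρ)/(1-ρ^(K+1)) = (1-0.74436)/(1-0.74436^9) = 0.2556/0.9298 = 0.2749
P_K = P₀×ρ^K = 0.2749 × 0.74436^8 = 0.2749 × 0.09425 = 0.02591
λ_eff = λ(1-P_K) = 9.9 × (1 - 0.02591) = 9.9 × 0.97409 = 9.6435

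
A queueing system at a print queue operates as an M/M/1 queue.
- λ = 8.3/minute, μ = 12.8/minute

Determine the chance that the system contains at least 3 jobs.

ρ = λ/μ = 8.3/12.8 = 0.6484
P(N ≥ n) = ρⁿ
P(N ≥ 3) = 0.6484^3
P(N ≥ 3) = 0.2726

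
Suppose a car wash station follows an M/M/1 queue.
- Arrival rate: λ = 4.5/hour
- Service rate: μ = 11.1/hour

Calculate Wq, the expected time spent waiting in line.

First, compute utilization: ρ = λ/μ = 4.5/11.1 = 0.4054
For M/M/1: Wq = λ/(μ(μ-λ))
Wq = 4.5/(11.1 × (11.1-4.5))
Wq = 4.5/(11.1 × 6.60)
Wq = 0.06143 hours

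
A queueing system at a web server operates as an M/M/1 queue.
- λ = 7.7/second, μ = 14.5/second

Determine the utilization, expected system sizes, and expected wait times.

Step 1: ρ = λ/μ = 7.7/14.5 = 0.5310
Step 2: L = λ/(μ-λ) = 7.7/6.80 = 1.1324
Step 3: Lq = λ²/(μ(μ-λ)) = 59.29/(14.5×6.80) = 0.6013
Step 4: W = 1/(μ-λ) = 1/6.80 = 0.14706
Step 5: Wq = λ/(μ(μ-λ)) = 7.7/(14.5×6.80) = 0.07809
Step 6: P(0) = 1-ρ = 0.4690
Verify: L = λW = 7.7×0.14706 = 1.1324 ✔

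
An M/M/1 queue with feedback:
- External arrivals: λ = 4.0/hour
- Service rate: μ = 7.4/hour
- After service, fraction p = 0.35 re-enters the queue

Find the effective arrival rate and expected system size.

Effective arrival rate: λ_eff = λ/(1-p) = 4.0/(1-0.35) = 4.0/0.65 = 6.15385
ρ = λ_eff/μ = 6.15385/7.4 = 0.831601
L = ρ/(1-ρ) = 0.831601/(1-0.831601) = 4.9383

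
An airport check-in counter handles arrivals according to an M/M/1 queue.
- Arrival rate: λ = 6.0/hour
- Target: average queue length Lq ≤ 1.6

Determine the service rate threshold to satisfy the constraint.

For M/M/1: Lq = λ²/(μ(μ-λ))
Need Lq ≤ 1.6, i.e. μ(μ-λ) ≥ λ²/1.6
μ² - 6.0μ - 36.00/1.6 ≥ 0  →  μ² - 6.0μ - 22.5000 ≥ 0
Quadratic formula (positive root): μ = [λ + √(λ² + 4×22.5000)]/2
Discriminant: 36.00 + 4×22.5000 = 126.0000, √126.0000 = 11.2250
μ ≥ (6.0 + 11.2250)/2 = 8.6125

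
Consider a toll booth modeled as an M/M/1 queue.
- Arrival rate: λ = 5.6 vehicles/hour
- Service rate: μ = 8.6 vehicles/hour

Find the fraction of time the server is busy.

Server utilization: ρ = λ/μ
ρ = 5.6/8.6 = 0.6512
The server is busy 65.12% of the time.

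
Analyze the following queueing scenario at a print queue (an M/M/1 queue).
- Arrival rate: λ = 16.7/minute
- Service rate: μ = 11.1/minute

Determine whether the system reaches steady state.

Stability requires ρ = λ/(cμ) < 1
ρ = 16.7/(1 × 11.1) = 16.7/11.10 = 1.5045
Since 1.5045 ≥ 1, the system is UNSTABLE.
Queue grows without bound. Need μ > λ = 16.7.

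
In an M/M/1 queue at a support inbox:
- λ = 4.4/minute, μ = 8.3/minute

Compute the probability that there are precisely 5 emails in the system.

ρ = λ/μ = 4.4/8.3 = 0.5301
P(n) = (1-ρ)ρⁿ
P(5) = (1-0.5301) × 0.5301^5
P(5) = 0.4699 × 0.04186
P(5) = 0.01967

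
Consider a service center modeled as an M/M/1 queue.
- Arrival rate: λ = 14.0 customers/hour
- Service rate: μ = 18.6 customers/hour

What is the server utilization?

Server utilization: ρ = λ/μ
ρ = 14.0/18.6 = 0.7527
The server is busy 75.27% of the time.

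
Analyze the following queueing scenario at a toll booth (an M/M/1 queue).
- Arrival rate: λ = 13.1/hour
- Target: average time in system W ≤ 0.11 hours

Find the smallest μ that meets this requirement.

For M/M/1: W = 1/(μ-λ)
Need W ≤ 0.11, so 1/(μ-λ) ≤ 0.11
μ - λ ≥ 1/0.11 = 9.0909
μ ≥ 13.1 + 9.0909 = 22.1909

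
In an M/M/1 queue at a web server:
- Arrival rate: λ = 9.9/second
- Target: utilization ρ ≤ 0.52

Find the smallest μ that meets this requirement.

ρ = λ/μ, so μ = λ/ρ
μ ≥ 9.9/0.52 = 19.0385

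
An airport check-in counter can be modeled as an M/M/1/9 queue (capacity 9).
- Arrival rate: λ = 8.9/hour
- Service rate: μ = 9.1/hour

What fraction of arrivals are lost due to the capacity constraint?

ρ = λ/μ = 8.9/9.1 = 0.97802
P₀ = (1-ρ)/(1-ρ^(K+1)) = (1-0.97802)/(1-0.97802^10) = 0.02198/0.1993 = 0.1103
P_K = P₀×ρ^K = 0.1103 × 0.97802^9 = 0.1103 × 0.8187 = 0.09030
Blocking probability = 9.03%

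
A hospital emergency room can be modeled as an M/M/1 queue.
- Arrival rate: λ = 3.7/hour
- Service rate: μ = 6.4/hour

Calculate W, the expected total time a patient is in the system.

First, compute utilization: ρ = λ/μ = 3.7/6.4 = 0.5781
For M/M/1: W = 1/(μ-λ)
W = 1/(6.4-3.7) = 1/2.70
W = 0.3704 hours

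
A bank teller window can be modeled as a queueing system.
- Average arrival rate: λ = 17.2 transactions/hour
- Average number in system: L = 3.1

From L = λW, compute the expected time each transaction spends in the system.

Little's Law: L = λW, so W = L/λ
W = 3.1/17.2 = 0.1802 hours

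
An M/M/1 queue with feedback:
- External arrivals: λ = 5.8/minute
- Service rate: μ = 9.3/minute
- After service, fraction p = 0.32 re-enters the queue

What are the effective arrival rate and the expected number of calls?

Effective arrival rate: λ_eff = λ/(1-p) = 5.8/(1-0.32) = 5.8/0.68 = 8.52941
ρ = λ_eff/μ = 8.52941/9.3 = 0.917141
L = ρ/(1-ρ) = 0.917141/(1-0.917141) = 11.0687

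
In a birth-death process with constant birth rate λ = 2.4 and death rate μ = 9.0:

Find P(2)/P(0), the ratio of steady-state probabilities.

For constant rates: P(n)/P(0) = (λ/μ)^n
P(2)/P(0) = (2.4/9.0)^2 = 0.26667^2 = 0.07111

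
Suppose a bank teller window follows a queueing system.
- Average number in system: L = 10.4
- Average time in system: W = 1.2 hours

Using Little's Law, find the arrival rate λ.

Little's Law: L = λW, so λ = L/W
λ = 10.4/1.2 = 8.6667 transactions/hour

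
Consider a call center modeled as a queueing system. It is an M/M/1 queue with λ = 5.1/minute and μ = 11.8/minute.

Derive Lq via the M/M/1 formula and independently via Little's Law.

Method 1 (direct): Lq = λ²/(μ(μ-λ)) = 26.01/(11.8 × 6.70) = 0.3290

Method 2 (Little's Law):
W = 1/(μ-λ) = 1/6.70 = 0.149254
Wq = W - 1/μ = 0.149254 - 0.0847458 = 0.06451
Lq = λWq = 5.1 × 0.06451 = 0.3290 ✔ (matches Method 1)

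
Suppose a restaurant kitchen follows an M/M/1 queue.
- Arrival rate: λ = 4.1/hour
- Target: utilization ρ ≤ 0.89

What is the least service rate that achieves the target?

ρ = λ/μ, so μ = λ/ρ
μ ≥ 4.1/0.89 = 4.6067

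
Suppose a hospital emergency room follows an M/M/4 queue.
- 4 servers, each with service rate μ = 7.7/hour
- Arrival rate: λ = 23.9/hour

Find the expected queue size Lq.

Traffic intensity: ρ = λ/(cμ) = 23.9/(4×7.7) = 0.7760
Since ρ = 0.7760 < 1, system is stable.
Offered load a = λ/μ = cρ = 23.9/7.7 = 3.1039
P₀ = [ Σₙ₌₀^3 aⁿ/n! + a^4/(4!(1-ρ)) ]⁻¹
Σ = a^0/0! + a^1/1! + a^2/2! + a^3/3! = 1.0000 + 3.1039 + 4.8171 + 4.9839 = 13.9049
a^4/(4!(1-ρ)) = 92.8173/(24 × 0.224026) = 17.2631
P₀ = 1/(13.9049 + 17.2631) = 0.03208
Lq = P₀·a^4·ρ / (4!(1-ρ)²) = 0.032084 × 92.8173 × 0.77597 / (24 × 0.050188) = 1.9185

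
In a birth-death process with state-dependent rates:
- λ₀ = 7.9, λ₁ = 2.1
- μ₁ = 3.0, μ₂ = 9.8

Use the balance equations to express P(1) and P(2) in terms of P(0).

Balance equations:
State 0: λ₀P₀ = μ₁P₁ → P₁ = (λ₀/μ₁)P₀ = (7.9/3.0)P₀ = 2.6333P₀
State 1: P₂ = (λ₀λ₁)/(μ₁μ₂)P₀ = (7.9×2.1)/(3.0×9.8)P₀ = 0.5643P₀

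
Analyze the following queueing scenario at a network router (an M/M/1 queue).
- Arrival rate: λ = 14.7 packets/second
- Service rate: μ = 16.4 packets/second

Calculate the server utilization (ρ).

Server utilization: ρ = λ/μ
ρ = 14.7/16.4 = 0.8963
The server is busy 89.63% of the time.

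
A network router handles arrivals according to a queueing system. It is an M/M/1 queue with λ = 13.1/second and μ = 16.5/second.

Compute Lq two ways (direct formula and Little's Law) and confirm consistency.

Method 1 (direct): Lq = λ²/(μ(μ-λ)) = 171.61/(16.5 × 3.40) = 3.0590

Method 2 (Little's Law):
W = 1/(μ-λ) = 1/3.40 = 0.29412
Wq = W - 1/μ = 0.29412 - 0.060606 = 0.23351
Lq = λWq = 13.1 × 0.23351 = 3.0590 ✔ (matches Method 1)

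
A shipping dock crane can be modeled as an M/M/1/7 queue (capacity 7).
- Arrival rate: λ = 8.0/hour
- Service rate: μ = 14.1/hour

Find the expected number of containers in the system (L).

ρ = λ/μ = 8.0/14.1 = 0.567376
P₀ = (1-ρ)/(1-ρ^(K+1)) = (1-0.567376)/(1-0.567376^8) = 0.4326/0.9893 = 0.4373
P_K = P₀×ρ^K = 0.437320 × 0.567376^7 = 0.437320 × 0.0189277 = 0.008277
L = ρ[1 - (K+1)ρ^K + Kρ^(K+1)] / [(1-ρ)(1-ρ^(K+1))]
L = 0.567376 × (1 - 8×0.01893 + 7×0.01074) / ((1 - 0.567376) × (1 - 0.01074)) = 1.2246 containers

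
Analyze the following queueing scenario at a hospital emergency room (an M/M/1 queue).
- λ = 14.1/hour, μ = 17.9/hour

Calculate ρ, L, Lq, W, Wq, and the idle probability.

Step 1: ρ = λ/μ = 14.1/17.9 = 0.7877
Step 2: L = λ/(μ-λ) = 14.1/3.80 = 3.7105
Step 3: Lq = λ²/(μ(μ-λ)) = 198.81/(17.9×3.80) = 2.9228
Step 4: W = 1/(μ-λ) = 1/3.80 = 0.263158
Step 5: Wq = λ/(μ(μ-λ)) = 14.1/(17.9×3.80) = 0.2073
Step 6: P(0) = 1-ρ = 0.2123
Verify: L = λW = 14.1×0.263158 = 3.7105 ✔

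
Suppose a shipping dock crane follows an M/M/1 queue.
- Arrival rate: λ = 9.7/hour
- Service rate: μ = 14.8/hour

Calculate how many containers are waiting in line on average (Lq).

ρ = λ/μ = 9.7/14.8 = 0.6554
For M/M/1: Lq = λ²/(μ(μ-λ))
Lq = 94.09/(14.8 × 5.10)
Lq = 1.2466 containers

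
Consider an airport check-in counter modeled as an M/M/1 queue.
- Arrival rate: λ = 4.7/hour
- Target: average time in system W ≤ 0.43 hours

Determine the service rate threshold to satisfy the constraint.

For M/M/1: W = 1/(μ-λ)
Need W ≤ 0.43, so 1/(μ-λ) ≤ 0.43
μ - λ ≥ 1/0.43 = 2.3256
μ ≥ 4.7 + 2.3256 = 7.0256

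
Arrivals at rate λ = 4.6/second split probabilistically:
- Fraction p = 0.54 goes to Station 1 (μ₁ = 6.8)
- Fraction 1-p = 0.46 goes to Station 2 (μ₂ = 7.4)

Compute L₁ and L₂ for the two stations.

Effective rates: λ₁ = 4.6×0.54 = 2.484, λ₂ = 4.6×0.46 = 2.116
Station 1: ρ₁ = 2.484/6.8 = 0.3653, L₁ = ρ₁/(1-ρ₁) = 0.3653/(1-0.3653) = 0.5755
Station 2: ρ₂ = 2.116/7.4 = 0.28595, L₂ = ρ₂/(1-ρ₂) = 0.28595/(1-0.28595) = 0.4005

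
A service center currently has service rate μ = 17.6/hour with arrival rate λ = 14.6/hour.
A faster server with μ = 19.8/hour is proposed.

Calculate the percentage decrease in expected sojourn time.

System 1: ρ₁ = 14.6/17.6 = 0.8295, W₁ = 1/(17.6-14.6) = 0.33333
System 2: ρ₂ = 14.6/19.8 = 0.7374, W₂ = 1/(19.8-14.6) = 0.19231
Improvement: (W₁-W₂)/W₁ = (0.33333-0.19231)/0.33333 = 42.31%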